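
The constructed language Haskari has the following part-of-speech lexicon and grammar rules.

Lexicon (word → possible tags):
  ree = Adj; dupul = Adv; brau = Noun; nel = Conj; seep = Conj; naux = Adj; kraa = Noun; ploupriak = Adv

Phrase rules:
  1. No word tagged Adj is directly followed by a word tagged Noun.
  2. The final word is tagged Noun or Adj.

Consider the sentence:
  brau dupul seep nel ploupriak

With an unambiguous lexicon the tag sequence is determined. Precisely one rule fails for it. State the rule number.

Fixed tagging: Noun Adv Conj Conj Adv.
Checking each rule: R1 ok, R2 fails.
Only rule 2 fails.

2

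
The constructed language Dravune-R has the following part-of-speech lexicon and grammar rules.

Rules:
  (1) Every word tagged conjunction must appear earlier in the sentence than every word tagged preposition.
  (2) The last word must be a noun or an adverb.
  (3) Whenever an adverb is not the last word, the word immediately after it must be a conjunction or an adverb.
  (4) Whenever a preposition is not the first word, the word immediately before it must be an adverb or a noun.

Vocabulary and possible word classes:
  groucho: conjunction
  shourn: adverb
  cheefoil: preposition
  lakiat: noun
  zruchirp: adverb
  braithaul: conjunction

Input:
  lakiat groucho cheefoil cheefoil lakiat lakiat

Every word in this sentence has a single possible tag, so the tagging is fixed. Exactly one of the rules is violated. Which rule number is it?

Fixed tagging: noun conjunction preposition preposition noun noun.
Checking each rule: R1 ✓, R2 ✓, R3 ✓, R4 ✗.
Only rule 4 fails.

4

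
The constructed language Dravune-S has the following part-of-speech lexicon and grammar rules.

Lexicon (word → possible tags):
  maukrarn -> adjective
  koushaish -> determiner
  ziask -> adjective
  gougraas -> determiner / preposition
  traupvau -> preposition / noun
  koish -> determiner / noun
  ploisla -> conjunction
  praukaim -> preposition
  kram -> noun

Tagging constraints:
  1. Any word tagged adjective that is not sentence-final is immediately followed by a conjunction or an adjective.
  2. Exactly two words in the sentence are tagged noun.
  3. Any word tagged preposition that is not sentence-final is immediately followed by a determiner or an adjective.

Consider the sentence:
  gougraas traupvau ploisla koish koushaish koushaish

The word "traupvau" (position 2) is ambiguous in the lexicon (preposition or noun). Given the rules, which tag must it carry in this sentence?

noun

Candidates per position — 1:gougraas {determiner,preposition}; 2:traupvau {preposition,noun}; 3:ploisla {conjunction}; 4:koish {determiner,noun}; 5:koushaish {determiner}; 6:koushaish {determiner}.
At position 1, choosing preposition makes rule 3 impossible to satisfy; hence determiner.
At position 2, choosing preposition makes rule 2 impossible to satisfy; hence noun.
At position 4, choosing determiner makes rule 2 impossible to satisfy; hence noun.
The unique satisfying tagging is: determiner noun conjunction noun determiner determiner.
Check: rule 1 ✓; rule 2 ✓; rule 3 ✓.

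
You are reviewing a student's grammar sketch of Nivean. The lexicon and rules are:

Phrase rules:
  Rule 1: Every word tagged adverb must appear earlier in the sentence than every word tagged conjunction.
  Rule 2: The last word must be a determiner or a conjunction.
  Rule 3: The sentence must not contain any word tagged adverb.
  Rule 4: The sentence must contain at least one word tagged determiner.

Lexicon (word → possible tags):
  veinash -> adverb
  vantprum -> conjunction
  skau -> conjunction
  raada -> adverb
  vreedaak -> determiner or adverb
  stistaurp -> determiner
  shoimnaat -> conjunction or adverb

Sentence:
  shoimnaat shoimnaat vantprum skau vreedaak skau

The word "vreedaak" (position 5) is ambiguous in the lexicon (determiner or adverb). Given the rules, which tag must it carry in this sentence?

determiner

Candidates per position — 1:shoimnaat {conjunction,adverb}; 2:shoimnaat {conjunction,adverb}; 3:vantprum {conjunction}; 4:skau {conjunction}; 5:vreedaak {determiner,adverb}; 6:skau {conjunction}.
Position 1: tagging it adverb would leave rule 3 unsatisfiable, so it must be conjunction.
Position 2: tagging it adverb would leave rule 1 unsatisfiable, so it must be conjunction.
Position 5: tagging it adverb would leave rule 1 unsatisfiable, so it must be determiner.
So the tagging must be: conjunction conjunction conjunction conjunction determiner conjunction.
Checking: rule 1 ✓; rule 2 ✓; rule 3 ✓; rule 4 ✓.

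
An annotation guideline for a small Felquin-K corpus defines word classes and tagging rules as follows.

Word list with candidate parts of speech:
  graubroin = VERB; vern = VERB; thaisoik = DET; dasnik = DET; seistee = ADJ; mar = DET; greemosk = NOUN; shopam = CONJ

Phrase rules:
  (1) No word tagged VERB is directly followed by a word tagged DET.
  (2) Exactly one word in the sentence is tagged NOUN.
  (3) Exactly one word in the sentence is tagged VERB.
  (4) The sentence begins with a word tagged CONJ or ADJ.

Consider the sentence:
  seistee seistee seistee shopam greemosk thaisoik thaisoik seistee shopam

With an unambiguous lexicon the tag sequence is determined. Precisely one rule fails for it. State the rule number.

Fixed tagging: ADJ ADJ ADJ CONJ NOUN DET DET ADJ CONJ.
Rule check: R1 pass, R2 pass, R3 fail, R4 pass.
Only rule 3 fails.

3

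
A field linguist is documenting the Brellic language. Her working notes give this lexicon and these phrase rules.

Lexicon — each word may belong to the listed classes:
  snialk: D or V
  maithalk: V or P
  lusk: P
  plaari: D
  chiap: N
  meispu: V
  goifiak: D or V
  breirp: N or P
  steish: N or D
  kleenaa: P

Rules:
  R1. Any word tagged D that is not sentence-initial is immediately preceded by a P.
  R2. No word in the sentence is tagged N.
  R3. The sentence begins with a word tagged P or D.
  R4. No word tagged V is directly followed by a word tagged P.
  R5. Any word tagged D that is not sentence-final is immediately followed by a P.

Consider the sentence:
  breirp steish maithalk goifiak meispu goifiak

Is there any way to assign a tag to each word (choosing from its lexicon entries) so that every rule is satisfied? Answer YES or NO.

Candidates per position — 1:breirp {N,P}; 2:steish {N,D}; 3:maithalk {V,P}; 4:goifiak {D,V}; 5:meispu {V}; 6:goifiak {D,V}.
One satisfying assignment: P D P V V V.
Checking: rule 1 ok; rule 2 ok; rule 3 ok; rule 4 ok; rule 5 ok.

YES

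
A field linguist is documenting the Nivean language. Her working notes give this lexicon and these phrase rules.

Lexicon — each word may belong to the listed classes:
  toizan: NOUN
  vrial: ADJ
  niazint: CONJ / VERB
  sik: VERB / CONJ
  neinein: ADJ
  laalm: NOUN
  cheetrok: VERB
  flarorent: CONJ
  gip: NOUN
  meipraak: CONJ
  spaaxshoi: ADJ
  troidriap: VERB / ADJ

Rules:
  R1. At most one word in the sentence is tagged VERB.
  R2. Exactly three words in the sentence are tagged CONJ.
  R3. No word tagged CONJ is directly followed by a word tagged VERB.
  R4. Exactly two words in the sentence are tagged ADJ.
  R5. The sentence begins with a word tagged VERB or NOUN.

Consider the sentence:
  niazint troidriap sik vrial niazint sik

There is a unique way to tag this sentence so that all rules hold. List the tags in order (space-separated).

Candidates per position — 1:niazint {CONJ,VERB}; 2:troidriap {VERB,ADJ}; 3:sik {VERB,CONJ}; 4:vrial {ADJ}; 5:niazint {CONJ,VERB}; 6:sik {VERB,CONJ}.
Word 1 cannot be CONJ — rule 5 would then fail for every completion. It is VERB.
Word 2 cannot be VERB — rule 1 would then fail for every completion. It is ADJ.
Word 3 cannot be VERB — rule 1 would then fail for every completion. It is CONJ.
Word 5 cannot be VERB — rule 1 would then fail for every completion. It is CONJ.
Word 6 cannot be VERB — rule 1 would then fail for every completion. It is CONJ.
The only consistent sequence is: VERB ADJ CONJ ADJ CONJ CONJ.
Rule-by-rule: rule 1 satisfied; rule 2 satisfied; rule 3 satisfied; rule 4 satisfied; rule 5 satisfied.

VERB ADJ CONJ ADJ CONJ CONJ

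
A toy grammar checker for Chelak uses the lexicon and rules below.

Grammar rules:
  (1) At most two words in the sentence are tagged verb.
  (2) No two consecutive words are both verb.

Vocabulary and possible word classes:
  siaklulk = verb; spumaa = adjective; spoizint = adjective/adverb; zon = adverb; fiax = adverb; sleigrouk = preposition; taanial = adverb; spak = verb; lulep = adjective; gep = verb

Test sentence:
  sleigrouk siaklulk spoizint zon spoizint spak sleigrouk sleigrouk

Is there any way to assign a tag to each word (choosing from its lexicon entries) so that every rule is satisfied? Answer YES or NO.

YES

Candidates per position — 1:sleigrouk {preposition}; 2:siaklulk {verb}; 3:spoizint {adjective,adverb}; 4:zon {adverb}; 5:spoizint {adjective,adverb}; 6:spak {verb}; 7:sleigrouk {preposition}; 8:sleigrouk {preposition}.
One satisfying assignment: preposition verb adjective adverb adjective verb preposition preposition.
Check: rule 1 ok; rule 2 ok.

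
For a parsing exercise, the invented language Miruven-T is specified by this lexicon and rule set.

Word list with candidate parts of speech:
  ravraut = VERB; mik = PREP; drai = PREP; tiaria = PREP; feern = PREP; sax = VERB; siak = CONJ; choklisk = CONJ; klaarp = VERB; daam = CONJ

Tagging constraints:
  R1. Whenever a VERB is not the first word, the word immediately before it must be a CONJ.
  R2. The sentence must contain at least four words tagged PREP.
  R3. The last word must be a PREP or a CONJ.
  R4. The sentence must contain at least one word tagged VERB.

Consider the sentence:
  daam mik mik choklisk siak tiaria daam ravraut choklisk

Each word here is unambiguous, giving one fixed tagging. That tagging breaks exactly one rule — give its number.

Fixed tagging: CONJ PREP PREP CONJ CONJ PREP CONJ VERB CONJ.
Checking each rule: R1 ✓, R2 ✗, R3 ✓, R4 ✓.
Only rule 2 fails.

2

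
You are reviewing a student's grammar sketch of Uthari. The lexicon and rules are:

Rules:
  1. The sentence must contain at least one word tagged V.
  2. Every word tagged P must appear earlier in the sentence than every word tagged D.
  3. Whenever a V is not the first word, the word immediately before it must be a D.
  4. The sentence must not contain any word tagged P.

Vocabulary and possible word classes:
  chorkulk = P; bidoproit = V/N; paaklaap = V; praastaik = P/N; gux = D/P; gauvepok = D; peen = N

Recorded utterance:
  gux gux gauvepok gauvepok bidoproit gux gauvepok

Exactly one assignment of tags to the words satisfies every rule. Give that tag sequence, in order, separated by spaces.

D D D D V D D

Candidates per position — 1:gux {D,P}; 2:gux {D,P}; 3:gauvepok {D}; 4:gauvepok {D}; 5:bidoproit {V,N}; 6:gux {D,P}; 7:gauvepok {D}.
At position 1, choosing P makes rule 4 impossible to satisfy; hence D.
At position 2, choosing P makes rule 2 impossible to satisfy; hence D.
At position 5, choosing N makes rule 1 impossible to satisfy; hence V.
At position 6, choosing P makes rule 2 impossible to satisfy; hence D.
That leaves exactly one tagging: D D D D V D D.
Check: rule 1 ✓; rule 2 ✓; rule 3 ✓; rule 4 ✓.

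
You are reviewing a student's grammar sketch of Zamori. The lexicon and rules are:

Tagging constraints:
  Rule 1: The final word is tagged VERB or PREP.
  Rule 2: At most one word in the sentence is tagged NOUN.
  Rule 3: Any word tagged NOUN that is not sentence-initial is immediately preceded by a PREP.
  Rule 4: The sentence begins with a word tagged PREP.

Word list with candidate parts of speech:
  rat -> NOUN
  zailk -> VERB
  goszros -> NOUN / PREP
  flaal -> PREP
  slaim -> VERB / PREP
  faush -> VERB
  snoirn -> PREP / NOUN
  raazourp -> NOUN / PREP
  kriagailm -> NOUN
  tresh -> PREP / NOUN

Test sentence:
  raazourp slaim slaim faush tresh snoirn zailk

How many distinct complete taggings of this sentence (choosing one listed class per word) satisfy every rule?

8

Candidates per position — 1:raazourp {NOUN,PREP}; 2:slaim {VERB,PREP}; 3:slaim {VERB,PREP}; 4:faush {VERB}; 5:tresh {PREP,NOUN}; 6:snoirn {PREP,NOUN}; 7:zailk {VERB}.
There are 32 candidate sequences in total.
Checking each against the rules leaves 8 sequences.
Count = 8.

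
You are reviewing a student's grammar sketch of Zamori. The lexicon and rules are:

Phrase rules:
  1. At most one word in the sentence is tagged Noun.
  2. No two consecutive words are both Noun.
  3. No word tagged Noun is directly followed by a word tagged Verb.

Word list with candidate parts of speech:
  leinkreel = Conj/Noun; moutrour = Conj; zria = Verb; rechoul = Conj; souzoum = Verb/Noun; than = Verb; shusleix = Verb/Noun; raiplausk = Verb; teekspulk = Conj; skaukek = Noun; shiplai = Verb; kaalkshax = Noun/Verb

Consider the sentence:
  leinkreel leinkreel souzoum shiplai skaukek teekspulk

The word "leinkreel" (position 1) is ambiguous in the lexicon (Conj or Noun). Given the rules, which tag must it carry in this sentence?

Conj

Candidates per position — 1:leinkreel {Conj,Noun}; 2:leinkreel {Conj,Noun}; 3:souzoum {Verb,Noun}; 4:shiplai {Verb}; 5:skaukek {Noun}; 6:teekspulk {Conj}.
Word 1 cannot be Noun — rule 1 would then fail for every completion. It is Conj.
Word 2 cannot be Noun — rule 1 would then fail for every completion. It is Conj.
Word 3 cannot be Noun — rule 1 would then fail for every completion. It is Verb.
That leaves exactly one tagging: Conj Conj Verb Verb Noun Conj.
Checking: rule 1 ok; rule 2 ok; rule 3 ok.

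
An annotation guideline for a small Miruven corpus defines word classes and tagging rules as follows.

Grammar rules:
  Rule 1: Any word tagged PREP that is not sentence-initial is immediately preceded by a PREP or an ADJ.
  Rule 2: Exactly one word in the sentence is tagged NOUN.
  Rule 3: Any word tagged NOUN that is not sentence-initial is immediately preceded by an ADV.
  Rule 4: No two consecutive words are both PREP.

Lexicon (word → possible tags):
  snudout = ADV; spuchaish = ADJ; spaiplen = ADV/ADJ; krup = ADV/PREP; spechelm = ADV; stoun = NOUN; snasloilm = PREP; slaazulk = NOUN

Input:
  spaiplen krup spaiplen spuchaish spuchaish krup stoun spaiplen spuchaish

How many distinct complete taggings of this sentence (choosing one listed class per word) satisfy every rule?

12

Candidates per position — 1:spaiplen {ADV,ADJ}; 2:krup {ADV,PREP}; 3:spaiplen {ADV,ADJ}; 4:spuchaish {ADJ}; 5:spuchaish {ADJ}; 6:krup {ADV,PREP}; 7:stoun {NOUN}; 8:spaiplen {ADV,ADJ}; 9:spuchaish {ADJ}.
There are 32 candidate sequences in total.
Checking each against the rules leaves 12 sequences.
Count = 12.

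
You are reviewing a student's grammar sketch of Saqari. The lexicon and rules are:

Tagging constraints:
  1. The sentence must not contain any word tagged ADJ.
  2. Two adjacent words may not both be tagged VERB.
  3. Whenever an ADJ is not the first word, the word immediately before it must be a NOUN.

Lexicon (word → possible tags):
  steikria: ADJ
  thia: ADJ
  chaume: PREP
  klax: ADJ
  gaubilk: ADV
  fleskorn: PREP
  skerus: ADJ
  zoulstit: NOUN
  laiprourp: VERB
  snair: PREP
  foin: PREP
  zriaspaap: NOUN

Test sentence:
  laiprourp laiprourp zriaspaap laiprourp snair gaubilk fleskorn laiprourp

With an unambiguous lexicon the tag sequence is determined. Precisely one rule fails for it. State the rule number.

Fixed tagging: VERB VERB NOUN VERB PREP ADV PREP VERB.
Rule check: R1 ok, R2 fails, R3 ok.
Only rule 2 fails.

2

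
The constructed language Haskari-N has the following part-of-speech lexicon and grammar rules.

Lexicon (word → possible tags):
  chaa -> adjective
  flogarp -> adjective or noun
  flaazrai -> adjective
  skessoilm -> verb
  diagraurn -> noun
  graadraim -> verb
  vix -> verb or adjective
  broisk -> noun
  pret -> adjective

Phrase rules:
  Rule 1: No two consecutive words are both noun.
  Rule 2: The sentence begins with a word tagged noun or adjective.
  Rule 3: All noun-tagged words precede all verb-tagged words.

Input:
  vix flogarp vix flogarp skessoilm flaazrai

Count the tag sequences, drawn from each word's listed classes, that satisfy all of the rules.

6

Candidates per position — 1:vix {verb,adjective}; 2:flogarp {adjective,noun}; 3:vix {verb,adjective}; 4:flogarp {adjective,noun}; 5:skessoilm {verb}; 6:flaazrai {adjective}.
There are 16 candidate sequences in total.
Checking each against the rules leaves 6 sequences.
Count = 6.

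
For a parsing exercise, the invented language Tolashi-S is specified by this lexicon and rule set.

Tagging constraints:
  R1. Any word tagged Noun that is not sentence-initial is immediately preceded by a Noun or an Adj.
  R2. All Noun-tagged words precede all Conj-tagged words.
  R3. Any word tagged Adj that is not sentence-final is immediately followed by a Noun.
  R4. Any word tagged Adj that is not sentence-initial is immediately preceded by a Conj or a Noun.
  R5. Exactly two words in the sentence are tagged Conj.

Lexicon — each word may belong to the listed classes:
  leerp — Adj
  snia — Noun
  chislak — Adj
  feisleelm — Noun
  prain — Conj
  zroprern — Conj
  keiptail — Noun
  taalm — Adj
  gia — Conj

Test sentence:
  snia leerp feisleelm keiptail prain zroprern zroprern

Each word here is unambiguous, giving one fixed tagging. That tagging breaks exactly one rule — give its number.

Fixed tagging: Noun Adj Noun Noun Conj Conj Conj.
Rule check: R1 ✓, R2 ✓, R3 ✓, R4 ✓, R5 ✗.
Only rule 5 fails.

5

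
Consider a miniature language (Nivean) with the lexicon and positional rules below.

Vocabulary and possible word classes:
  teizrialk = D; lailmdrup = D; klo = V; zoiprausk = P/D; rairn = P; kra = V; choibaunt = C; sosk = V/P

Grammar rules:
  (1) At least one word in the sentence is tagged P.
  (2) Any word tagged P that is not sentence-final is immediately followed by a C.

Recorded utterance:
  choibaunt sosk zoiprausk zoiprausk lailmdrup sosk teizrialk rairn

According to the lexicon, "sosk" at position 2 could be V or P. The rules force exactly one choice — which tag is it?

Candidates per position — 1:choibaunt {C}; 2:sosk {V,P}; 3:zoiprausk {P,D}; 4:zoiprausk {P,D}; 5:lailmdrup {D}; 6:sosk {V,P}; 7:teizrialk {D}; 8:rairn {P}.
Position 2: tagging it P would leave rule 2 unsatisfiable, so it must be V.
Position 3: tagging it P would leave rule 2 unsatisfiable, so it must be D.
Position 4: tagging it P would leave rule 2 unsatisfiable, so it must be D.
Position 6: tagging it P would leave rule 2 unsatisfiable, so it must be V.
That leaves exactly one tagging: C V D D D V D P.
Rule-by-rule: rule 1 satisfied; rule 2 satisfied.

V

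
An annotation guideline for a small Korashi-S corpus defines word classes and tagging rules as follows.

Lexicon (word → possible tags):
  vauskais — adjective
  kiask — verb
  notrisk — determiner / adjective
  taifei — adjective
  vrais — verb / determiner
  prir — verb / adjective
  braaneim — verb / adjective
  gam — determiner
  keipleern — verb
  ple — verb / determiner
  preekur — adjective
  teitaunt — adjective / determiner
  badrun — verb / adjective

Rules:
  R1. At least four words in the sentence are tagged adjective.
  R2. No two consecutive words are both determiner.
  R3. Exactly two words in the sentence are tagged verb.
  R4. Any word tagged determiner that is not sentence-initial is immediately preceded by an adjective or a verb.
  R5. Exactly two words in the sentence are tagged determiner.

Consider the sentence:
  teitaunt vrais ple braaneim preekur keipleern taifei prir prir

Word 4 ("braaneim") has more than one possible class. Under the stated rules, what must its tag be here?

Candidates per position — 1:teitaunt {adjective,determiner}; 2:vrais {verb,determiner}; 3:ple {verb,determiner}; 4:braaneim {verb,adjective}; 5:preekur {adjective}; 6:keipleern {verb}; 7:taifei {adjective}; 8:prir {verb,adjective}; 9:prir {verb,adjective}.
Position 4: the remaining choice is settled jointly with positions 1, 2, 3, 8, 9 — only adjective at position 4 is part of a tagging that satisfies every rule.
The only consistent sequence is: determiner verb determiner adjective adjective verb adjective adjective adjective.
Verifying each rule — rule 1 ✓; rule 2 ✓; rule 3 ✓; rule 4 ✓; rule 5 ✓.

adjective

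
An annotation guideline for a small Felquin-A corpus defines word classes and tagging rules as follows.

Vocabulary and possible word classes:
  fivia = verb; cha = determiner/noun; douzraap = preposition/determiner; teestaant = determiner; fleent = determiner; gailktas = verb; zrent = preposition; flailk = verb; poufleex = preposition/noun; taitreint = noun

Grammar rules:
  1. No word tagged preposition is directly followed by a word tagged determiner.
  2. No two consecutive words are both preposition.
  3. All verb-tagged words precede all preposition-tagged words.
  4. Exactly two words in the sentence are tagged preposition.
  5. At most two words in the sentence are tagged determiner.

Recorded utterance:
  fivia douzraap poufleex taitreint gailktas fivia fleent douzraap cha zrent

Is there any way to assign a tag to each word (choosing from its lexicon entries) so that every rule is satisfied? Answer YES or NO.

Candidates per position — 1:fivia {verb}; 2:douzraap {preposition,determiner}; 3:poufleex {preposition,noun}; 4:taitreint {noun}; 5:gailktas {verb}; 6:fivia {verb}; 7:fleent {determiner}; 8:douzraap {preposition,determiner}; 9:cha {determiner,noun}; 10:zrent {preposition}.
One satisfying assignment: verb determiner noun noun verb verb determiner preposition noun preposition.
Rule-by-rule: rule 1 ok; rule 2 ok; rule 3 ok; rule 4 ok; rule 5 ok.

YES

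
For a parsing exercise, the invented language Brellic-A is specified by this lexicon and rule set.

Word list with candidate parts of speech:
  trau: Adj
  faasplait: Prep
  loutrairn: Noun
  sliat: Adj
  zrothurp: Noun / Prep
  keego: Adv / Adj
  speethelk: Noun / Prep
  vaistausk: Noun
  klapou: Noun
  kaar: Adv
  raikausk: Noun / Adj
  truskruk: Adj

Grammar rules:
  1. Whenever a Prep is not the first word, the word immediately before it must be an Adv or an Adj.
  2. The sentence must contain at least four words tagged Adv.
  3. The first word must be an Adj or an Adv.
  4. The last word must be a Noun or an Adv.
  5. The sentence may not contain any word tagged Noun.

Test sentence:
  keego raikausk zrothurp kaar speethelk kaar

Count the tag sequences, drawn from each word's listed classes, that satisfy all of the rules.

Candidates per position — 1:keego {Adv,Adj}; 2:raikausk {Noun,Adj}; 3:zrothurp {Noun,Prep}; 4:kaar {Adv}; 5:speethelk {Noun,Prep}; 6:kaar {Adv}.
There are 16 candidate sequences in total.
Rule 2 cannot be satisfied by any choice of tags from the lexicon.
So there is no consistent tagging.
Count = 0.

0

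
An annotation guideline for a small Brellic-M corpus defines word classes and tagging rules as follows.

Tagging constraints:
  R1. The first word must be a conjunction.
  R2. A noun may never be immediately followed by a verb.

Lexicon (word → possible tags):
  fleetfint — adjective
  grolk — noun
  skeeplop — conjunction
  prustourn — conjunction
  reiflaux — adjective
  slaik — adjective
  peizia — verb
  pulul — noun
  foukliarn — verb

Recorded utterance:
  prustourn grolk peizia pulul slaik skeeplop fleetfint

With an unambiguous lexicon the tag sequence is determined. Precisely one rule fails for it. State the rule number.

2

Fixed tagging: conjunction noun verb noun adjective conjunction adjective.
Rule check: R1 pass, R2 fail.
Only rule 2 fails.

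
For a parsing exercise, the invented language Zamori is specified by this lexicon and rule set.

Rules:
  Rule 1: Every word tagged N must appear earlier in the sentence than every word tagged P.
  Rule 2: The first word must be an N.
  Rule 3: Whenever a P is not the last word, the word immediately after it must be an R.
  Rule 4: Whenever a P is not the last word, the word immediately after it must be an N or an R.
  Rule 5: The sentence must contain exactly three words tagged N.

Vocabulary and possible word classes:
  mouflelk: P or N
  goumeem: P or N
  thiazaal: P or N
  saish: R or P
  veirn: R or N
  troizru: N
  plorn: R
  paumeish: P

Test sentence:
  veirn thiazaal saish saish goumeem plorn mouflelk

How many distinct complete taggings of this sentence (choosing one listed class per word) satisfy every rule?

Candidates per position — 1:veirn {R,N}; 2:thiazaal {P,N}; 3:saish {R,P}; 4:saish {R,P}; 5:goumeem {P,N}; 6:plorn {R}; 7:mouflelk {P,N}.
There are 64 candidate sequences in total.
The sequences that satisfy every rule: N N R R N R P.
Count = 1.

1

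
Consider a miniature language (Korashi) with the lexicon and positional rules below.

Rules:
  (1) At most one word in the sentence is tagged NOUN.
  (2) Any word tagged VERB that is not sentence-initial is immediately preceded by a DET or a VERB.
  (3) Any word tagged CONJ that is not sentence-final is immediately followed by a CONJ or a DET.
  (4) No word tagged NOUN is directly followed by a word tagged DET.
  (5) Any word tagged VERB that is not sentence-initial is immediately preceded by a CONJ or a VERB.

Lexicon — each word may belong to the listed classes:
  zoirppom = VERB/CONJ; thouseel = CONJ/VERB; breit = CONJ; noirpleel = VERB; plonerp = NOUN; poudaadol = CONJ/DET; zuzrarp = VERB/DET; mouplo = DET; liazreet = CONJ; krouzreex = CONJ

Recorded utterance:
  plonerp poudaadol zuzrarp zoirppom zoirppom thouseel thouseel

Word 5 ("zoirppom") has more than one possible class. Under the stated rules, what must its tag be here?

CONJ

Candidates per position — 1:plonerp {NOUN}; 2:poudaadol {CONJ,DET}; 3:zuzrarp {VERB,DET}; 4:zoirppom {VERB,CONJ}; 5:zoirppom {VERB,CONJ}; 6:thouseel {CONJ,VERB}; 7:thouseel {CONJ,VERB}.
If word 2 were DET, no tagging could satisfy rule 4; so word 2 is CONJ.
If word 3 were VERB, no tagging could satisfy rule 2; so word 3 is DET.
If word 4 were VERB, no tagging could satisfy rule 5; so word 4 is CONJ.
If word 5 were VERB, no tagging could satisfy rule 2; so word 5 is CONJ.
If word 6 were VERB, no tagging could satisfy rule 2; so word 6 is CONJ.
If word 7 were VERB, no tagging could satisfy rule 2; so word 7 is CONJ.
The unique satisfying tagging is: NOUN CONJ DET CONJ CONJ CONJ CONJ.
Rule-by-rule: rule 1 ✓; rule 2 ✓; rule 3 ✓; rule 4 ✓; rule 5 ✓.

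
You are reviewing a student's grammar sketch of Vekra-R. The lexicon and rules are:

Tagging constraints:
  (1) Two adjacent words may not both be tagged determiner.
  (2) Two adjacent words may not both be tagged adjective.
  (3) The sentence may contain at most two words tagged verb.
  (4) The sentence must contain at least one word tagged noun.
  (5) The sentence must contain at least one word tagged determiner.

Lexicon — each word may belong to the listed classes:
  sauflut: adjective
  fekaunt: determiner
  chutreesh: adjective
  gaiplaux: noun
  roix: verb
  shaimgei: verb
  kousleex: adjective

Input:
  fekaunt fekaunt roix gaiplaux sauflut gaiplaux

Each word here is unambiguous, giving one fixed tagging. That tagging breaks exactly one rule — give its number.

Fixed tagging: determiner determiner verb noun adjective noun.
Applying the rules: R1 violated, R2 holds, R3 holds, R4 holds, R5 holds.
Only rule 1 fails.

1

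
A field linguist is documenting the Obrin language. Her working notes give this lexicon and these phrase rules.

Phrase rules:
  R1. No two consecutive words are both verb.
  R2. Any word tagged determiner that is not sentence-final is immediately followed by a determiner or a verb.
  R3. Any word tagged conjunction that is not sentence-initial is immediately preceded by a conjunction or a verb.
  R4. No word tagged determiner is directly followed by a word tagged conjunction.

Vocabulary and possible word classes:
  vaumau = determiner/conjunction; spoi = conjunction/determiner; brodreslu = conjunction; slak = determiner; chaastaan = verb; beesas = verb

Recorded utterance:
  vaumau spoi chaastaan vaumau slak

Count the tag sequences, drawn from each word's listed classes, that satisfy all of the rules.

6

Candidates per position — 1:vaumau {determiner,conjunction}; 2:spoi {conjunction,determiner}; 3:chaastaan {verb}; 4:vaumau {determiner,conjunction}; 5:slak {determiner}.
There are 8 candidate sequences in total.
Checking each against the rules leaves 6 sequences.
Count = 6.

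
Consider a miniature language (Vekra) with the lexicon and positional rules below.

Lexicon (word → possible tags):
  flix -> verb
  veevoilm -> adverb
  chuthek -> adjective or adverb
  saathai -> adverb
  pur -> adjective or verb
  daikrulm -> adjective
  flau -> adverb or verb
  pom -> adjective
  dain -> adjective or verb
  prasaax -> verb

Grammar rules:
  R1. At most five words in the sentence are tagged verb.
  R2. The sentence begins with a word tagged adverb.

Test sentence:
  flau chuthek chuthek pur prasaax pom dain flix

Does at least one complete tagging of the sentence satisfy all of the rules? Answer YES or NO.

YES

Candidates per position — 1:flau {adverb,verb}; 2:chuthek {adjective,adverb}; 3:chuthek {adjective,adverb}; 4:pur {adjective,verb}; 5:prasaax {verb}; 6:pom {adjective}; 7:dain {adjective,verb}; 8:flix {verb}.
One satisfying assignment: adverb adverb adverb verb verb adjective verb verb.
Check: rule 1 satisfied; rule 2 satisfied.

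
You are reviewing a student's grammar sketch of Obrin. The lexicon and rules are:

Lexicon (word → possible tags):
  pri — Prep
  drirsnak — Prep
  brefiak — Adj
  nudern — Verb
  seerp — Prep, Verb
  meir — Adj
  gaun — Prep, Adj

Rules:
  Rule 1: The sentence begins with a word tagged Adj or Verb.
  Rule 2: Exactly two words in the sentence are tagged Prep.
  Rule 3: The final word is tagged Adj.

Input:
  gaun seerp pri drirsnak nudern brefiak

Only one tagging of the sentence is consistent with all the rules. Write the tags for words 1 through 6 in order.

Candidates per position — 1:gaun {Prep,Adj}; 2:seerp {Prep,Verb}; 3:pri {Prep}; 4:drirsnak {Prep}; 5:nudern {Verb}; 6:brefiak {Adj}.
Position 1: tagging it Prep would leave rule 1 unsatisfiable, so it must be Adj.
Position 2: tagging it Prep would leave rule 2 unsatisfiable, so it must be Verb.
That leaves exactly one tagging: Adj Verb Prep Prep Verb Adj.
Checking: rule 1 ✓; rule 2 ✓; rule 3 ✓.

Adj Verb Prep Prep Verb Adj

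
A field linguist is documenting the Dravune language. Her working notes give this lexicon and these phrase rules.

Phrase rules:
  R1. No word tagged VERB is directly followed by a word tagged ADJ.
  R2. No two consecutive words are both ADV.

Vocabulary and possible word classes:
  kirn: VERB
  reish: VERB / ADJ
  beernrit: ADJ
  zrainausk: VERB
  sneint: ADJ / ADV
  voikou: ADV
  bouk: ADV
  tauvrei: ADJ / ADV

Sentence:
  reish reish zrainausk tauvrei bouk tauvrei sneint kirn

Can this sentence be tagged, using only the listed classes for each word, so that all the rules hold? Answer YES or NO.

NO

Candidates per position — 1:reish {VERB,ADJ}; 2:reish {VERB,ADJ}; 3:zrainausk {VERB}; 4:tauvrei {ADJ,ADV}; 5:bouk {ADV}; 6:tauvrei {ADJ,ADV}; 7:sneint {ADJ,ADV}; 8:kirn {VERB}.
Every candidate sequence violates at least one rule; no consistent tagging exists.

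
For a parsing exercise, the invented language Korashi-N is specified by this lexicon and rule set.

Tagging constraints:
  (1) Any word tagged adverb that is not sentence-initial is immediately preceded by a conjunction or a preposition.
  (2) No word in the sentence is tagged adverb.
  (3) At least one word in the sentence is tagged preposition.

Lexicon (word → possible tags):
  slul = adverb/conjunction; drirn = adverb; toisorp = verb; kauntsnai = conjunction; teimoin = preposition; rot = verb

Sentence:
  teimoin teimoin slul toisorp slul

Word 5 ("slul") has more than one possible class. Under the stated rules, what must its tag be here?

conjunction

Candidates per position — 1:teimoin {preposition}; 2:teimoin {preposition}; 3:slul {adverb,conjunction}; 4:toisorp {verb}; 5:slul {adverb,conjunction}.
If word 3 were adverb, no tagging could satisfy rule 2; so word 3 is conjunction.
If word 5 were adverb, no tagging could satisfy rule 1; so word 5 is conjunction.
That leaves exactly one tagging: preposition preposition conjunction verb conjunction.
Checking: rule 1 holds; rule 2 holds; rule 3 holds.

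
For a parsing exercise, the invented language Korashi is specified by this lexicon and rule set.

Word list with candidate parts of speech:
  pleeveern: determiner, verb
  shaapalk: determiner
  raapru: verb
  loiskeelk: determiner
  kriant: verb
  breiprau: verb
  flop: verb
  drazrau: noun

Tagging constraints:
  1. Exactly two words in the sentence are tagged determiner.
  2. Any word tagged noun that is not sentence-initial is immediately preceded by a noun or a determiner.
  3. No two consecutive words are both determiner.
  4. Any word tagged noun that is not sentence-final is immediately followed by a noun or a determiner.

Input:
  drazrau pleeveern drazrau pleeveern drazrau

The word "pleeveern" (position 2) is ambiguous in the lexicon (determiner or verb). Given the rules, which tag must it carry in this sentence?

determiner

Candidates per position — 1:drazrau {noun}; 2:pleeveern {determiner,verb}; 3:drazrau {noun}; 4:pleeveern {determiner,verb}; 5:drazrau {noun}.
Position 2: verb is ruled out by rule 1; that leaves determiner.
Position 4: verb is ruled out by rule 1; that leaves determiner.
So the tagging must be: noun determiner noun determiner noun.
Check: rule 1 ok; rule 2 ok; rule 3 ok; rule 4 ok.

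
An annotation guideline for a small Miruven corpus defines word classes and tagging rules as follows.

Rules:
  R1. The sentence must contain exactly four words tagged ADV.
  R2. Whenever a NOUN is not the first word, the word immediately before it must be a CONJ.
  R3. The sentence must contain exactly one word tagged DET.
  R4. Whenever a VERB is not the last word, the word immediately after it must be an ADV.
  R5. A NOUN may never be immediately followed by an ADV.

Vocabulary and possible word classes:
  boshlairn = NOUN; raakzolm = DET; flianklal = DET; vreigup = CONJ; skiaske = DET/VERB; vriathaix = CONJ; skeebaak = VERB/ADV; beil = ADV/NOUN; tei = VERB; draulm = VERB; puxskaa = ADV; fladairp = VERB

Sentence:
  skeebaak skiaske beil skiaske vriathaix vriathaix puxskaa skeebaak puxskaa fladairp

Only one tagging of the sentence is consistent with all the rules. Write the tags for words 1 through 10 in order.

ADV VERB ADV DET CONJ CONJ ADV VERB ADV VERB

Candidates per position — 1:skeebaak {VERB,ADV}; 2:skiaske {DET,VERB}; 3:beil {ADV,NOUN}; 4:skiaske {DET,VERB}; 5:vriathaix {CONJ}; 6:vriathaix {CONJ}; 7:puxskaa {ADV}; 8:skeebaak {VERB,ADV}; 9:puxskaa {ADV}; 10:fladairp {VERB}.
Position 1: tagging it VERB would leave rule 4 unsatisfiable, so it must be ADV.
Position 3: tagging it NOUN would leave rule 2 unsatisfiable, so it must be ADV.
Position 4: tagging it VERB would leave rule 4 unsatisfiable, so it must be DET.
Position 8: tagging it ADV would leave rule 1 unsatisfiable, so it must be VERB.
Position 2: tagging it DET would leave rule 3 unsatisfiable, so it must be VERB.
The unique satisfying tagging is: ADV VERB ADV DET CONJ CONJ ADV VERB ADV VERB.
Checking: rule 1 ✓; rule 2 ✓; rule 3 ✓; rule 4 ✓; rule 5 ✓.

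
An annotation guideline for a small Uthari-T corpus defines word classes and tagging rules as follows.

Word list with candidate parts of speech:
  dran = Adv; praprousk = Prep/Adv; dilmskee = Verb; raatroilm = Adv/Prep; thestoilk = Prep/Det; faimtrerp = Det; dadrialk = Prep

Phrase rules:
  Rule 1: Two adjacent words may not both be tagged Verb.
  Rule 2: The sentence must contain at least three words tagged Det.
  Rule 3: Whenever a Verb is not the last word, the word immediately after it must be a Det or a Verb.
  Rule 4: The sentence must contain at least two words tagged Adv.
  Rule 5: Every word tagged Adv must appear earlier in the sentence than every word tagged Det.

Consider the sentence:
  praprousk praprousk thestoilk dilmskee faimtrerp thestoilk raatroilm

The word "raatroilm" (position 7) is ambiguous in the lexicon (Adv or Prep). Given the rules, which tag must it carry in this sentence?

Candidates per position — 1:praprousk {Prep,Adv}; 2:praprousk {Prep,Adv}; 3:thestoilk {Prep,Det}; 4:dilmskee {Verb}; 5:faimtrerp {Det}; 6:thestoilk {Prep,Det}; 7:raatroilm {Adv,Prep}.
Position 3: tagging it Prep would leave rule 2 unsatisfiable, so it must be Det.
Position 6: tagging it Prep would leave rule 2 unsatisfiable, so it must be Det.
Position 7: tagging it Adv would leave rule 5 unsatisfiable, so it must be Prep.
Position 1: tagging it Prep would leave rule 4 unsatisfiable, so it must be Adv.
Position 2: tagging it Prep would leave rule 4 unsatisfiable, so it must be Adv.
The unique satisfying tagging is: Adv Adv Det Verb Det Det Prep.
Verifying each rule — rule 1 ok; rule 2 ok; rule 3 ok; rule 4 ok; rule 5 ok.

Prep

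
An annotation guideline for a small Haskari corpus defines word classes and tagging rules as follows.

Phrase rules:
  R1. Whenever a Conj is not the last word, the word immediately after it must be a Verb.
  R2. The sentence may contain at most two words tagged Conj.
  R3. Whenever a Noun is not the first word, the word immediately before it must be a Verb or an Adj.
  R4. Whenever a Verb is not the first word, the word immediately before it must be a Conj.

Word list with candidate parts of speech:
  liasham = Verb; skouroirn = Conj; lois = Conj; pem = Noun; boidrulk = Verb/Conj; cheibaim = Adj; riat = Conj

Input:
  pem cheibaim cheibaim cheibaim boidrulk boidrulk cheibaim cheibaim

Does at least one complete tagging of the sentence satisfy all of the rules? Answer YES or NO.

YES

Candidates per position — 1:pem {Noun}; 2:cheibaim {Adj}; 3:cheibaim {Adj}; 4:cheibaim {Adj}; 5:boidrulk {Verb,Conj}; 6:boidrulk {Verb,Conj}; 7:cheibaim {Adj}; 8:cheibaim {Adj}.
One satisfying assignment: Noun Adj Adj Adj Conj Verb Adj Adj.
Checking: rule 1 holds; rule 2 holds; rule 3 holds; rule 4 holds.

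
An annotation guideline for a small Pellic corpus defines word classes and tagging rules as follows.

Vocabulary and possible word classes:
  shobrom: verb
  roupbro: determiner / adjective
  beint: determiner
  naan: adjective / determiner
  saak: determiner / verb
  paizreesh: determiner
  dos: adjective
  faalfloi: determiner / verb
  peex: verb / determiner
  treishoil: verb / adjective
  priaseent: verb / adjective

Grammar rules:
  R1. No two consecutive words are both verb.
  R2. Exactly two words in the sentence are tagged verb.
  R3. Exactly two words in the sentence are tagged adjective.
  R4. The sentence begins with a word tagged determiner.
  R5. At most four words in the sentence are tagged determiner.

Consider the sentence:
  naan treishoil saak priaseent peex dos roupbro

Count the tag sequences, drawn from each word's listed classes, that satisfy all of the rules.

Candidates per position — 1:naan {adjective,determiner}; 2:treishoil {verb,adjective}; 3:saak {determiner,verb}; 4:priaseent {verb,adjective}; 5:peex {verb,determiner}; 6:dos {adjective}; 7:roupbro {determiner,adjective}.
There are 64 candidate sequences in total.
The sequences that satisfy every rule: determiner verb determiner verb determiner adjective adjective; determiner verb determiner adjective verb adjective determiner.
Count = 2.

2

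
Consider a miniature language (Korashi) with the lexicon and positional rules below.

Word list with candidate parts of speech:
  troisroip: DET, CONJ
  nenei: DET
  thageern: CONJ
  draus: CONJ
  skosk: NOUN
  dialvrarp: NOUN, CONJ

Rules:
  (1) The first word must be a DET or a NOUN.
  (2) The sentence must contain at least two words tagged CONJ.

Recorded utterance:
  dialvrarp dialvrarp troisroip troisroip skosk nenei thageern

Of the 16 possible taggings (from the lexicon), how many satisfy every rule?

Candidates per position — 1:dialvrarp {NOUN,CONJ}; 2:dialvrarp {NOUN,CONJ}; 3:troisroip {DET,CONJ}; 4:troisroip {DET,CONJ}; 5:skosk {NOUN}; 6:nenei {DET}; 7:thageern {CONJ}.
There are 16 candidate sequences in total.
Checking each against the rules leaves 7 sequences.
Count = 7.

7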